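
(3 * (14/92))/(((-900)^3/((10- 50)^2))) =-0.00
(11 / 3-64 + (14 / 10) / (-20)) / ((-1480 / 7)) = 126847 / 444000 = 0.29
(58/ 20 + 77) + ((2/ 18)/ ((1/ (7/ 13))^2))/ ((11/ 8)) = 13371989/ 167310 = 79.92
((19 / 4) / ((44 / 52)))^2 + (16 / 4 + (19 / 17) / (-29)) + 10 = 45.47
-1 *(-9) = 9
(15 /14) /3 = 5 /14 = 0.36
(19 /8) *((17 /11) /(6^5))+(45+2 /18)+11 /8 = 31810211 /684288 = 46.49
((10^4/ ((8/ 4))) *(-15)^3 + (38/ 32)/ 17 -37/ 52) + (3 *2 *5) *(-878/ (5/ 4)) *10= -60415108189/ 3536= -17085720.64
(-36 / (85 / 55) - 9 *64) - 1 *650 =-21238 / 17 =-1249.29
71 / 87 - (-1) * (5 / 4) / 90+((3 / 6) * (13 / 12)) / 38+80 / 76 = 150505 / 79344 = 1.90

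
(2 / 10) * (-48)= -48 / 5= -9.60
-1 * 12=-12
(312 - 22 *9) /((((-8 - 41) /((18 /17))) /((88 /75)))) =-60192 /20825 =-2.89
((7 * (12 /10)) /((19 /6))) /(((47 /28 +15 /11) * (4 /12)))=2.62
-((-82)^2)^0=-1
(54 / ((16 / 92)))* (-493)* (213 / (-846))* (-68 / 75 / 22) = -1588.34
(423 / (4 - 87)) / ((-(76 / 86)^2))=782127 / 119852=6.53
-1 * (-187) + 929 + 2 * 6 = 1128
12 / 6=2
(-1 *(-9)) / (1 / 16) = 144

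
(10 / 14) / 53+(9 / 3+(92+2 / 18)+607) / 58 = 2346959 / 193662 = 12.12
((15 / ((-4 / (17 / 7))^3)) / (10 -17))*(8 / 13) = 0.30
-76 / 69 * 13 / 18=-494 / 621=-0.80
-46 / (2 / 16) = -368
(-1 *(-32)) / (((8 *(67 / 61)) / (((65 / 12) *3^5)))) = 321165 / 67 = 4793.51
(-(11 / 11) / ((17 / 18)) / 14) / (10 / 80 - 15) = 72 / 14161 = 0.01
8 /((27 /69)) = 184 /9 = 20.44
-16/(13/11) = -176/13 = -13.54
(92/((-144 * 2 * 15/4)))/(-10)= 23/2700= 0.01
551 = 551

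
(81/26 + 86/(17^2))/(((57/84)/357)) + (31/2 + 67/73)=1110850983/613054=1812.00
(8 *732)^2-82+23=34292677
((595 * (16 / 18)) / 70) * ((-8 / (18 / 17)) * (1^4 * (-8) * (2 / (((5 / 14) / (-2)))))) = -2071552 / 405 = -5114.94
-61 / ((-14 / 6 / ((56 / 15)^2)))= 27328 / 75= 364.37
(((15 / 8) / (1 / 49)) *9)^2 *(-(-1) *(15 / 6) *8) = 218791125 / 16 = 13674445.31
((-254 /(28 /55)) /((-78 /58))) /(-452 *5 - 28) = -18415 /113568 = -0.16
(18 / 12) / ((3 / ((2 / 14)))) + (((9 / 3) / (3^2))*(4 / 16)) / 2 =19 / 168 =0.11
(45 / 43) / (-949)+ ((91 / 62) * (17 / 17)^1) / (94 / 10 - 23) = -18756905 / 172042312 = -0.11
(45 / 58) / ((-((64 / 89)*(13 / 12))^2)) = -3208005 / 2509312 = -1.28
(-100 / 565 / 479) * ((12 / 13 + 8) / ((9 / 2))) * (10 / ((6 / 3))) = -23200 / 6332859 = -0.00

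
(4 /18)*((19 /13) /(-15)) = -38 /1755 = -0.02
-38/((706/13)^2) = -3211/249218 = -0.01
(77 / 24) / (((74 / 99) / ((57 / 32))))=144837 / 18944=7.65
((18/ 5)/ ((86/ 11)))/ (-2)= -0.23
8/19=0.42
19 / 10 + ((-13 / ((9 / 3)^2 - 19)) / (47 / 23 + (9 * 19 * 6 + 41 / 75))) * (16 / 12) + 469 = 321357437 / 682430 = 470.90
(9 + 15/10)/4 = 21/8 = 2.62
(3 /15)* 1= 1 /5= 0.20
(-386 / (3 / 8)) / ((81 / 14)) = -43232 / 243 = -177.91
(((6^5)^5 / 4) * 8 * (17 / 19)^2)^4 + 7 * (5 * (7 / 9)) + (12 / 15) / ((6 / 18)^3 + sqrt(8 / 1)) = 5832 * sqrt(2) / 29155 + 19133391027764190611266168378734130844220206017519104864094858413734237172354720250894956620243 / 4456402024143195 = 4293461614124199216419630000000000000000000000000000000000000000000000000000000.00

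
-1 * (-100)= 100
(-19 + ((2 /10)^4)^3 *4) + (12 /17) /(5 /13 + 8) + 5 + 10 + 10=6.08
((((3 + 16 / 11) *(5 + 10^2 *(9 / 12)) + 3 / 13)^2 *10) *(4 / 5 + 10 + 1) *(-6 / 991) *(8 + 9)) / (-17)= 1841002522692 / 20264959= 90846.59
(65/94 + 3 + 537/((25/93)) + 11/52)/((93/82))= 5014065439/2841150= 1764.80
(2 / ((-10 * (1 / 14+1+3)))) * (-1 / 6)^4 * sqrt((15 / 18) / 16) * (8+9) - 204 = -204 - 119 * sqrt(30) / 4432320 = -204.00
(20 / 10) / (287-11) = 1 / 138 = 0.01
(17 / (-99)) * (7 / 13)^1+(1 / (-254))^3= -1950061903 / 21090151368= -0.09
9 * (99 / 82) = 891 / 82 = 10.87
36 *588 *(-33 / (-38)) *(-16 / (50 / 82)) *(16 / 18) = -203664384 / 475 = -428767.12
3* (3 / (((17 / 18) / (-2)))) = -324 / 17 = -19.06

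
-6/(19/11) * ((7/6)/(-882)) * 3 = 11/798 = 0.01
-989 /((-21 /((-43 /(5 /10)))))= -85054 /21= -4050.19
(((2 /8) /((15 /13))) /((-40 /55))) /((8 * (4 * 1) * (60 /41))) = -5863 /921600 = -0.01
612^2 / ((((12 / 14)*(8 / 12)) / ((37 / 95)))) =24251724 / 95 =255281.31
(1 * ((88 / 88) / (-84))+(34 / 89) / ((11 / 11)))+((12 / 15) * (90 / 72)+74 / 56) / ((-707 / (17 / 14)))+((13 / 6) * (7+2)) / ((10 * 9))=215627557 / 369987240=0.58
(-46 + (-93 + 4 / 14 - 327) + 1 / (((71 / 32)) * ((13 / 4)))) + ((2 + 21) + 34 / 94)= -134285770 / 303667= -442.21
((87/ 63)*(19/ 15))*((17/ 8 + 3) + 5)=4959/ 280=17.71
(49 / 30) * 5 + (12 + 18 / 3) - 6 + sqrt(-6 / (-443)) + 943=sqrt(2658) / 443 + 5779 / 6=963.28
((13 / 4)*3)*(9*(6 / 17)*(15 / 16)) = 15795 / 544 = 29.03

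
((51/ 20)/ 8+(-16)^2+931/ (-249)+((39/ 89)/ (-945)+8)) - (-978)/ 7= 29806246943/ 74460960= 400.29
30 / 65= 6 / 13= 0.46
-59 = -59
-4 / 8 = -1 / 2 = -0.50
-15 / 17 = -0.88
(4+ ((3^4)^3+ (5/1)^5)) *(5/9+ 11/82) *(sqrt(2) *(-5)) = -2607059.87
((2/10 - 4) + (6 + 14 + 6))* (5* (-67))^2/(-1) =-2491395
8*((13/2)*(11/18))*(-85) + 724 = -17794/9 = -1977.11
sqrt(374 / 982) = sqrt(91817) / 491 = 0.62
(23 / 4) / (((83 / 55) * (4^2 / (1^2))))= 1265 / 5312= 0.24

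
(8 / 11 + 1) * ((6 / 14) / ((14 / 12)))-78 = -41700 / 539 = -77.37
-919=-919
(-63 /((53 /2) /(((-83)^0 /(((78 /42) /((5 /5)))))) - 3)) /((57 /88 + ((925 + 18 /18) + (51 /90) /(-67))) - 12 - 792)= -78004080 /7017502399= -0.01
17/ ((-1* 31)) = -17/ 31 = -0.55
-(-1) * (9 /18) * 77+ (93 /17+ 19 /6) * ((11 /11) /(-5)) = 9377 /255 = 36.77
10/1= 10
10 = 10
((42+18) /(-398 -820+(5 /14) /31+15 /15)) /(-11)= 0.00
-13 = -13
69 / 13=5.31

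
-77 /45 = -1.71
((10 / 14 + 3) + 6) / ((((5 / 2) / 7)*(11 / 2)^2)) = 544 / 605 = 0.90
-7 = -7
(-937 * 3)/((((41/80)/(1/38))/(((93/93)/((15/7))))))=-52472/779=-67.36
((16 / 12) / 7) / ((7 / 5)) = 20 / 147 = 0.14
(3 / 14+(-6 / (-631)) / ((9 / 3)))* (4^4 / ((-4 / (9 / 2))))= -276624 / 4417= -62.63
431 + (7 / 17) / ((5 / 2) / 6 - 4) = 314977 / 731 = 430.89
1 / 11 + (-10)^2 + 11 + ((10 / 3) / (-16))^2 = 704147 / 6336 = 111.13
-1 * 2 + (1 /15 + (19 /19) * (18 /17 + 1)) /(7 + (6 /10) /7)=-10751 /6324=-1.70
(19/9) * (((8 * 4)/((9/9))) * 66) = 13376/3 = 4458.67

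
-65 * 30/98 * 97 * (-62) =5863650/49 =119666.33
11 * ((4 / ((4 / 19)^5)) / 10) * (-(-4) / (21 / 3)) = 27237089 / 4480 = 6079.71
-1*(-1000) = 1000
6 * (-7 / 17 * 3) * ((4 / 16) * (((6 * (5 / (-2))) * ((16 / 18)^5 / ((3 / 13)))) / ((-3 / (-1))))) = 7454720 / 334611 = 22.28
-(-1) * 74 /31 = 74 /31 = 2.39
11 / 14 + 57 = 809 / 14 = 57.79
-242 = -242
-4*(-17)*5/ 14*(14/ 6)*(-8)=-1360/ 3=-453.33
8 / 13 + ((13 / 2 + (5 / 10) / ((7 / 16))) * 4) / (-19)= -1718 / 1729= -0.99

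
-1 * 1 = -1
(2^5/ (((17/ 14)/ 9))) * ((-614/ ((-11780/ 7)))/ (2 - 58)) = -77364/ 50065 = -1.55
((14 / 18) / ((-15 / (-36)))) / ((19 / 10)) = 56 / 57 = 0.98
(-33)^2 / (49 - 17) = 1089 / 32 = 34.03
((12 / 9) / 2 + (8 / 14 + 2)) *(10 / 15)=136 / 63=2.16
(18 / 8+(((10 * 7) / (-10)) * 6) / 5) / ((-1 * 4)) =1.54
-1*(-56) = 56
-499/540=-0.92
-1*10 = -10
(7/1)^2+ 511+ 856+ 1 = 1417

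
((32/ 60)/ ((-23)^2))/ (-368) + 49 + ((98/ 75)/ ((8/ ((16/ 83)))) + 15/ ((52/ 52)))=3233144883/ 50493050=64.03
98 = 98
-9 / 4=-2.25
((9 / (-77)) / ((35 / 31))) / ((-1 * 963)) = 31 / 288365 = 0.00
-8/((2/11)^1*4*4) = -11/4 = -2.75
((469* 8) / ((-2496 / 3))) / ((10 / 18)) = -4221 / 520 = -8.12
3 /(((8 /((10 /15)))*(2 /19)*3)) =19 /24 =0.79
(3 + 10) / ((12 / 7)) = 91 / 12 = 7.58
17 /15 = 1.13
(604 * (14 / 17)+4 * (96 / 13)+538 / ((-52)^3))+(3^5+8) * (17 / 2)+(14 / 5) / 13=15899689119 / 5975840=2660.66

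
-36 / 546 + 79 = 78.93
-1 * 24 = -24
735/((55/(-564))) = -7537.09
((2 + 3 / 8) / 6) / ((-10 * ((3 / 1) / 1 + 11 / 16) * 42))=-19 / 74340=-0.00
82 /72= 1.14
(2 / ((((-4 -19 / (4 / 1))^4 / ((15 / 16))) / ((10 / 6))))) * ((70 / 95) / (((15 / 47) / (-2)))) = -6016 / 2443875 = -0.00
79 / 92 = 0.86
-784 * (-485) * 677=257422480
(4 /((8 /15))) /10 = 0.75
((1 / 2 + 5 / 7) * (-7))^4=83521 / 16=5220.06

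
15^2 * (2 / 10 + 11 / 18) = 365 / 2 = 182.50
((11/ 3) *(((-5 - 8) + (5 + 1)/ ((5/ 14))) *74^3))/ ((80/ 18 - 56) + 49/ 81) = -2286679032/ 20635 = -110815.56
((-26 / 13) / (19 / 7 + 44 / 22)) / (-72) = 7 / 1188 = 0.01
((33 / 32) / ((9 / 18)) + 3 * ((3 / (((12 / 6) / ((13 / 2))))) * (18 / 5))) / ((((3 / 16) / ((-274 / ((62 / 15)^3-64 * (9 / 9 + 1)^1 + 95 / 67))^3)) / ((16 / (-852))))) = -181588151776215380962500000 / 143908310721945868520129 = -1261.83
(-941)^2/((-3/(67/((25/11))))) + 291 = -652577672/75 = -8701035.63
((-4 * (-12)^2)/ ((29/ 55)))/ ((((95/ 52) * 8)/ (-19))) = 41184/ 29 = 1420.14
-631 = -631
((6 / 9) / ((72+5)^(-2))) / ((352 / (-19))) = -10241 / 48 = -213.35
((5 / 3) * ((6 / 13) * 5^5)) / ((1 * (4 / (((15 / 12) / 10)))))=15625 / 208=75.12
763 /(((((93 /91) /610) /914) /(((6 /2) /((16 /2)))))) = 9677918705 /62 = 156095462.98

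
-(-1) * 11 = 11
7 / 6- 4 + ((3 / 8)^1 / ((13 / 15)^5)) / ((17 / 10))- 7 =-710641883 / 75743772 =-9.38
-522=-522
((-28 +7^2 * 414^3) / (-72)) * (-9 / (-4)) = -108654350.88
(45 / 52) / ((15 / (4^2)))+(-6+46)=532 / 13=40.92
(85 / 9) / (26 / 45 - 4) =-425 / 154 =-2.76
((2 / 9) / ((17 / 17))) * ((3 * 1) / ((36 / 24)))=4 / 9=0.44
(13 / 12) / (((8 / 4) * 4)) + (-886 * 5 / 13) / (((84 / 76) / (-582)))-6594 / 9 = 520394229 / 2912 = 178706.81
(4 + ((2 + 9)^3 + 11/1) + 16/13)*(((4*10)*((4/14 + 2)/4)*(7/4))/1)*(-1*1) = -700560/13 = -53889.23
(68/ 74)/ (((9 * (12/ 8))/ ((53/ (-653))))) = -3604/ 652347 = -0.01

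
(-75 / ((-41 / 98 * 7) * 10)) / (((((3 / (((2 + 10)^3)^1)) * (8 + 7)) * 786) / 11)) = 1.38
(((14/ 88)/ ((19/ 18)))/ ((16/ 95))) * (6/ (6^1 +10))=945/ 2816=0.34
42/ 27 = 14/ 9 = 1.56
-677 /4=-169.25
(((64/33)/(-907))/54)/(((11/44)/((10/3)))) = -1280/2424411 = -0.00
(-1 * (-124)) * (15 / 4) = 465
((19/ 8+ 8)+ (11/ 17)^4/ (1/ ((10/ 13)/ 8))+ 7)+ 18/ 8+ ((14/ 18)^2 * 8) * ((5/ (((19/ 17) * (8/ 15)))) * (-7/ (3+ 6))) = -478509308893/ 40104111528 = -11.93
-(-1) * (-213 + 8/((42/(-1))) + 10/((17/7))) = -74639/357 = -209.07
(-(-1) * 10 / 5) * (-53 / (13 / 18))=-1908 / 13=-146.77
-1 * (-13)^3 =2197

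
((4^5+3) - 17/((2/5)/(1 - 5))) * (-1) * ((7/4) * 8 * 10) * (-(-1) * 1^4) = -167580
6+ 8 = 14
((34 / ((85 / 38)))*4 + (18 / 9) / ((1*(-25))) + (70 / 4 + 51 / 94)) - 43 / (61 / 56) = 2815906 / 71675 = 39.29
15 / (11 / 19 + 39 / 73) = 20805 / 1544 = 13.47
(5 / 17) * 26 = 130 / 17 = 7.65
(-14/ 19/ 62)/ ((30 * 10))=-7/ 176700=-0.00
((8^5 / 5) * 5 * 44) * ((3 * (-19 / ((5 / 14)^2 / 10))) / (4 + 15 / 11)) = -354369404928 / 295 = -1201252220.09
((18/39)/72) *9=0.06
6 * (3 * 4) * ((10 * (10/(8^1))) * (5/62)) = 2250/31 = 72.58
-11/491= -0.02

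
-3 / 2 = -1.50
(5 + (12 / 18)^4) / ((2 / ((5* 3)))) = 2105 / 54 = 38.98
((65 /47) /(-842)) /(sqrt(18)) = -65 * sqrt(2) /237444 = -0.00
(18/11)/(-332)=-9/1826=-0.00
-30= -30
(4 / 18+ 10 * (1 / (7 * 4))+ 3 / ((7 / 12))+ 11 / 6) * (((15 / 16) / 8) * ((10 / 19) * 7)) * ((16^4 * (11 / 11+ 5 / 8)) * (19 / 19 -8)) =-138611200 / 57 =-2431775.44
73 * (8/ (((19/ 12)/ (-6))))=-42048/ 19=-2213.05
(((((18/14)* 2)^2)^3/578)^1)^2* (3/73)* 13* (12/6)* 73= 22558211937810432/1156038148314721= 19.51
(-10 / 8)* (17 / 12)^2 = -1445 / 576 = -2.51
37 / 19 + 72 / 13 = 1849 / 247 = 7.49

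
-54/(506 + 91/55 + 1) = -1485/13988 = -0.11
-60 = -60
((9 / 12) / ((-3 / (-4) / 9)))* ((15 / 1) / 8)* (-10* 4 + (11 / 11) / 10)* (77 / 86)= -829521 / 1376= -602.85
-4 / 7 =-0.57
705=705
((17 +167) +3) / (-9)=-20.78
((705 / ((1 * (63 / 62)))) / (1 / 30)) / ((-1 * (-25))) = 5828 / 7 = 832.57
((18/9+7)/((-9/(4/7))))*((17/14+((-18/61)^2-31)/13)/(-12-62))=-788037/87700249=-0.01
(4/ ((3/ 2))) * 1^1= 8/ 3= 2.67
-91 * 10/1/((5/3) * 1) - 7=-553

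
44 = 44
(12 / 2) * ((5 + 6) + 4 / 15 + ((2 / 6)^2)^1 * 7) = 1084 / 15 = 72.27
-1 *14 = -14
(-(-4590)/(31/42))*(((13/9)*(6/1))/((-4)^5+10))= -21420/403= -53.15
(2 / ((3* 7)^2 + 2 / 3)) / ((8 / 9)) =27 / 5300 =0.01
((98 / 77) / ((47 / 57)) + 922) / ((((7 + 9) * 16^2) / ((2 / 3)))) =14921 / 99264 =0.15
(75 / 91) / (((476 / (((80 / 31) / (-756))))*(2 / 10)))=-625 / 21149037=-0.00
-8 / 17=-0.47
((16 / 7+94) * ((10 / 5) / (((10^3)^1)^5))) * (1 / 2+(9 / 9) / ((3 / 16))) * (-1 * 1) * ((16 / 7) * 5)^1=-337 / 26250000000000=-0.00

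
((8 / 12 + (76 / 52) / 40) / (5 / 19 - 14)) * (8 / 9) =-20843 / 458055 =-0.05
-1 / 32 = -0.03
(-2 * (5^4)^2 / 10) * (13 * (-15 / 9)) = 5078125 / 3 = 1692708.33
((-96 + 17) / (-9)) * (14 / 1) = 1106 / 9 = 122.89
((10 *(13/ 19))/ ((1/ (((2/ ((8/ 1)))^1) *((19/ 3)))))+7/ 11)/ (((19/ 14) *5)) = 5299/ 3135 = 1.69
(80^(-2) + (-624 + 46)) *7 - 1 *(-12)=-25817593 / 6400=-4034.00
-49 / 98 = -0.50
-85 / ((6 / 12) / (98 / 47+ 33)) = -280330 / 47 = -5964.47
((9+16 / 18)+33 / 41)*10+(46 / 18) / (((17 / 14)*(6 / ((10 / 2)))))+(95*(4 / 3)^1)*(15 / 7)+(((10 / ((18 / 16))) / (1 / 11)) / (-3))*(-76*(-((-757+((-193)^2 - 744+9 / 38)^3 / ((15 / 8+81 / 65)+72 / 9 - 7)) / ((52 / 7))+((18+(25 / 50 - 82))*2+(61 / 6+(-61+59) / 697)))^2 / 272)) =-620817855618203915434691312934022828024952118422995 / 26997145219913801576268807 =-22995685305284515829286090.00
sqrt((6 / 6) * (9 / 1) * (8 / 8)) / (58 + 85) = 3 / 143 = 0.02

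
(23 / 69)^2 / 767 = 1 / 6903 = 0.00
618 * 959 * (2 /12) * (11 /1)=1086547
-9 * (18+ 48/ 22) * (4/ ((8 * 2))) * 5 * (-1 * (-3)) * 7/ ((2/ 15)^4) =-5310309375/ 352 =-15086106.18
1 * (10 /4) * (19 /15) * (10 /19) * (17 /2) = 85 /6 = 14.17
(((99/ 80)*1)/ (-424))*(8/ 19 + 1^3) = -2673/ 644480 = -0.00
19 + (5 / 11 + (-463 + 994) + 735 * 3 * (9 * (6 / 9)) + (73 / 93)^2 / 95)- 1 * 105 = 123601620269 / 9038205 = 13675.46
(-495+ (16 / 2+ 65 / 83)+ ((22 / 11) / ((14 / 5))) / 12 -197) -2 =-4776917 / 6972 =-685.16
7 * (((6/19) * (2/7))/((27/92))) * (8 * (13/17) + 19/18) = 403880/26163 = 15.44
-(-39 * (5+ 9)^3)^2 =-11452424256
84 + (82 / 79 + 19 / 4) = 28373 / 316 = 89.79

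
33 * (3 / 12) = 33 / 4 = 8.25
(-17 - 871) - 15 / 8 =-7119 / 8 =-889.88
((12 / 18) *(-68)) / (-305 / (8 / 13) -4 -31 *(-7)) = 64 / 399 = 0.16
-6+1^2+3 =-2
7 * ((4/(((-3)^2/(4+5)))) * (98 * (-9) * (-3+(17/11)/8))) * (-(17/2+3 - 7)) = -6862401/22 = -311927.32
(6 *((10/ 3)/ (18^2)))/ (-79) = -5/ 6399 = -0.00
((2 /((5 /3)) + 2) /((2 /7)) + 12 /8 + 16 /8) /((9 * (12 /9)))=49 /40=1.22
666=666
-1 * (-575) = 575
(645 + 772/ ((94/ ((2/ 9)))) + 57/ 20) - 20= 629.68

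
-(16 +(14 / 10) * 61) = -507 / 5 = -101.40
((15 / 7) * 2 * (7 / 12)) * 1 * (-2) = -5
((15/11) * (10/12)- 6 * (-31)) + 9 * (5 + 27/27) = 5305/22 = 241.14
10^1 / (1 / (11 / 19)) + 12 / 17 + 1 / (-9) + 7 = 38908 / 2907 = 13.38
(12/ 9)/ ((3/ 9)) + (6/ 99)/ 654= 4.00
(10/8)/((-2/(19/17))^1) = -95/136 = -0.70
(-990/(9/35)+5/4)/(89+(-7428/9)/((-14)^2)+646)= -2263065/429704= -5.27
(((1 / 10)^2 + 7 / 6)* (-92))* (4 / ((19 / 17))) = -552092 / 1425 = -387.43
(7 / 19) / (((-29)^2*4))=7 / 63916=0.00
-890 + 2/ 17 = -15128/ 17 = -889.88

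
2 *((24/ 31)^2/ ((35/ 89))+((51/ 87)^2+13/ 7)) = 30104744/ 4041005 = 7.45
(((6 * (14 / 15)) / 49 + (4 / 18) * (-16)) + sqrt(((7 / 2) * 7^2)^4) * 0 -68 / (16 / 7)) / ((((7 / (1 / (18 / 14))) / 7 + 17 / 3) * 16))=-41821 / 140160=-0.30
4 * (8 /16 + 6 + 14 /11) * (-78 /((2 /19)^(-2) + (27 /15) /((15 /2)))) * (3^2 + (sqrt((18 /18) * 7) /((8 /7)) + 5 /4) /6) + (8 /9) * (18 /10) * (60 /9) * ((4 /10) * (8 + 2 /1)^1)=-60951458 /298617 - 389025 * sqrt(7) /99539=-214.45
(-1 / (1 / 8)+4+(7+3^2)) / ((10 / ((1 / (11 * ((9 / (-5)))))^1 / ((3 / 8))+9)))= 10.64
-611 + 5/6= -3661/6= -610.17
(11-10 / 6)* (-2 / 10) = -28 / 15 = -1.87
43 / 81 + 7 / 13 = 1126 / 1053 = 1.07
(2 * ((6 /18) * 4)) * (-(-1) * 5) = 40 /3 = 13.33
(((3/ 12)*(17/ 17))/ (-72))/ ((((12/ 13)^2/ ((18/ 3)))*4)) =-169/ 27648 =-0.01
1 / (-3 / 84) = -28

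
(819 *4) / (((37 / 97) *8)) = 1073.55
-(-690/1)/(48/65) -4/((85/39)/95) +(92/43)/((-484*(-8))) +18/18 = 67313211/88451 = 761.02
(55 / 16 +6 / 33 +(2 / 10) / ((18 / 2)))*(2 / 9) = 28841 / 35640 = 0.81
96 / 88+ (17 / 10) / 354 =42667 / 38940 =1.10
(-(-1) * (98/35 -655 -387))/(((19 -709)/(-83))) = -71878/575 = -125.01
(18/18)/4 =1/4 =0.25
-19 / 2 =-9.50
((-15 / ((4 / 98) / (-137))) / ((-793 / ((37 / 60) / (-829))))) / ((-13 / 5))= -1241905 / 68369288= -0.02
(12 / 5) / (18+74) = 3 / 115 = 0.03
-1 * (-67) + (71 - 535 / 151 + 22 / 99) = 183029 / 1359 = 134.68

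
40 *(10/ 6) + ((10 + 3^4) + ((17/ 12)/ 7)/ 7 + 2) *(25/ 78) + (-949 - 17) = -39879499/ 45864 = -869.52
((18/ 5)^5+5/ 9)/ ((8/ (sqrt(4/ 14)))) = 17021737 * sqrt(14)/ 1575000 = 40.44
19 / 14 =1.36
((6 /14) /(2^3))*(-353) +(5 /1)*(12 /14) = -117 /8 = -14.62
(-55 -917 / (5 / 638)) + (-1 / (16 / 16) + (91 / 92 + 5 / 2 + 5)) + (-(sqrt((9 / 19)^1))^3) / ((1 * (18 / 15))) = -53846087 / 460 -45 * sqrt(19) / 722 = -117056.98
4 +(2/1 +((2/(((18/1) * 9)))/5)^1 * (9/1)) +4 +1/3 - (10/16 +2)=2783/360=7.73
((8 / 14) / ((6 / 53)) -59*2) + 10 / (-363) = -112.98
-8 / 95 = -0.08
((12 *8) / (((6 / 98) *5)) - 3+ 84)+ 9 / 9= 1978 / 5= 395.60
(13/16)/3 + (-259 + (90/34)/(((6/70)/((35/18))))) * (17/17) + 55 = -39081/272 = -143.68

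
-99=-99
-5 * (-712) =3560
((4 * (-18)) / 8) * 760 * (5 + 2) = -47880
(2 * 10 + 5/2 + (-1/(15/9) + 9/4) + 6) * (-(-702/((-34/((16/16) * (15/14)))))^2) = -3343059135/226576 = -14754.69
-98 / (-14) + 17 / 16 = 129 / 16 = 8.06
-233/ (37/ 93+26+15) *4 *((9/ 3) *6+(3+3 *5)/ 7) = -6240672/ 13475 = -463.13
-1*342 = -342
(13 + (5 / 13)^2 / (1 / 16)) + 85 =16962 / 169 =100.37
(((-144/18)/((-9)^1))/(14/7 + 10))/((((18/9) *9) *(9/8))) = 8/2187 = 0.00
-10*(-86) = 860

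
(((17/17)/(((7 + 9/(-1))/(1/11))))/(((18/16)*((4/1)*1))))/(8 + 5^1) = -1/1287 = -0.00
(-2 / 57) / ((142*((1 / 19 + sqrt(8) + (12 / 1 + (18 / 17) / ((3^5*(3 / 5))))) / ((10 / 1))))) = -1448250570 / 6679590751367 + 240176340*sqrt(2) / 6679590751367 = -0.00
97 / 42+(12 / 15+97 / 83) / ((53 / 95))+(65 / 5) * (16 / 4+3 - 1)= 15489793 / 184758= 83.84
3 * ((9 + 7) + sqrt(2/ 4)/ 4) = 3 * sqrt(2)/ 8 + 48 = 48.53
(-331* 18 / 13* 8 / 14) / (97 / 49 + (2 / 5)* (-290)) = 166824 / 72631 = 2.30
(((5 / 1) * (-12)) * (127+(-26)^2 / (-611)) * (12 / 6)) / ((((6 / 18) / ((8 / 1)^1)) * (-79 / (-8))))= -136327680 / 3713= -36716.32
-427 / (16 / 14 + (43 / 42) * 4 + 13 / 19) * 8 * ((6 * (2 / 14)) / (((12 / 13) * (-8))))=316407 / 4726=66.95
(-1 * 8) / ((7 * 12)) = -2 / 21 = -0.10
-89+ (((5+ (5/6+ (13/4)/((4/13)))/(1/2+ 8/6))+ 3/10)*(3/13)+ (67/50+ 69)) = -457671/28600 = -16.00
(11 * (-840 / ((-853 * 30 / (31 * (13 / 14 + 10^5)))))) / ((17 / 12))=11457706392 / 14501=790132.16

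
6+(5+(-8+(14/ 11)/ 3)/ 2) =238/ 33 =7.21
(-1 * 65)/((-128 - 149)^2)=-65/76729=-0.00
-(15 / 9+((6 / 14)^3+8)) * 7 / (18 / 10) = -50140 / 1323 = -37.90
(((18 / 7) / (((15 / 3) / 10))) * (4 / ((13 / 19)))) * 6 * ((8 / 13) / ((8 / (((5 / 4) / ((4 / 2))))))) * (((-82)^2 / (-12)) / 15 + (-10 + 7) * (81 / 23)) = -11308344 / 27209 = -415.61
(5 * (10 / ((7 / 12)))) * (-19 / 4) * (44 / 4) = -31350 / 7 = -4478.57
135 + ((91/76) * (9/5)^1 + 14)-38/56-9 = 94082/665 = 141.48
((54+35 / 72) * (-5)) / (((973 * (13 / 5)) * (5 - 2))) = -98075 / 2732184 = -0.04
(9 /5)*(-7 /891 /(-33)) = 7 /16335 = 0.00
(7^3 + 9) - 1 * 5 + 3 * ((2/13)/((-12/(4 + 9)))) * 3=345.50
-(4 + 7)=-11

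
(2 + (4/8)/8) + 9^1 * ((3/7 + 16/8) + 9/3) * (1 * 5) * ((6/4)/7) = 42657/784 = 54.41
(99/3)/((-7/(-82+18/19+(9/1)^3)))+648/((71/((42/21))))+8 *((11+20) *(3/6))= -27501373/9443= -2912.36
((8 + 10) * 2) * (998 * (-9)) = -323352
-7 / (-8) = 7 / 8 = 0.88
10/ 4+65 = 135/ 2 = 67.50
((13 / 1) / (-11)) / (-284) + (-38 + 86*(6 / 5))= 1018489 / 15620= 65.20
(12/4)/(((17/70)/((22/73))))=4620/1241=3.72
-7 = -7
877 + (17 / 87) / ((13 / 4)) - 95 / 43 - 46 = 40309502 / 48633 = 828.85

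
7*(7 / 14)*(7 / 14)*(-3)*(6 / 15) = -21 / 10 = -2.10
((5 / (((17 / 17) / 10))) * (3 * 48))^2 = 51840000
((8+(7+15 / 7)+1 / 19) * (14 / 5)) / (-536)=-2287 / 25460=-0.09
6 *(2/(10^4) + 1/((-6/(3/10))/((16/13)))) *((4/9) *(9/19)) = -11961/154375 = -0.08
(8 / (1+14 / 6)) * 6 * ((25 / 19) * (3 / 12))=4.74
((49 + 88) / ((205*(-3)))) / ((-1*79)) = 0.00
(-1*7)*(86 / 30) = -301 / 15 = -20.07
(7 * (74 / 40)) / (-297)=-259 / 5940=-0.04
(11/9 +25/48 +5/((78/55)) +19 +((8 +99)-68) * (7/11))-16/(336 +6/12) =679607437/13858416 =49.04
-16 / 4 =-4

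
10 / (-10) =-1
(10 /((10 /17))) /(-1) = -17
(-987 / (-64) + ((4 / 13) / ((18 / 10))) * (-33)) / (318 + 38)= 24413 / 888576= 0.03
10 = 10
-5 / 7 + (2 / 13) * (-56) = -849 / 91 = -9.33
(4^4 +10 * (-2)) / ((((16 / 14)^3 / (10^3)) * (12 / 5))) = 12648125 / 192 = 65875.65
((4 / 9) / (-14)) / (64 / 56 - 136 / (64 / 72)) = 2 / 9567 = 0.00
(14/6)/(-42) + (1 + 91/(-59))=-635/1062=-0.60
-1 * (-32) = 32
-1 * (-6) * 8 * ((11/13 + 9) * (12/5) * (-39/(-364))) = 55296/455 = 121.53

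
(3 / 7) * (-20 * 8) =-480 / 7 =-68.57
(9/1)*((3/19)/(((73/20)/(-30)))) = -11.68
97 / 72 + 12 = 961 / 72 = 13.35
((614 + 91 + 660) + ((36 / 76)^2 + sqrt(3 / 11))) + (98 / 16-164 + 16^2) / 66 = sqrt(33) / 11 + 260506073 / 190608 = 1367.23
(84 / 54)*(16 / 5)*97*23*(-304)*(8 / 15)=-1215377408 / 675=-1800559.12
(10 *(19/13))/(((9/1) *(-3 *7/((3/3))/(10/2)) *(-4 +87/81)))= 950/7189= 0.13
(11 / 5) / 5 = 11 / 25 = 0.44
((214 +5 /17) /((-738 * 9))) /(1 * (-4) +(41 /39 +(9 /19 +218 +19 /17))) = -899821 /6042110058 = -0.00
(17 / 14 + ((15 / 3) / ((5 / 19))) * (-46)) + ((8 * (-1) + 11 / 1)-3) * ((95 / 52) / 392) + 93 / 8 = -48225 / 56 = -861.16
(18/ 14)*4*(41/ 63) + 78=3986/ 49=81.35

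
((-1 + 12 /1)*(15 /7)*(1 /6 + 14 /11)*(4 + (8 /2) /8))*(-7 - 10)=-72675 /28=-2595.54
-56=-56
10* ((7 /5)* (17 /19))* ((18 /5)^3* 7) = 9716112 /2375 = 4090.99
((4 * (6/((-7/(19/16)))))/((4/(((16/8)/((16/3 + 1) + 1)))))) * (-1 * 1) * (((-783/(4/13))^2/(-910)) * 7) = -1362896847/98560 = -13828.09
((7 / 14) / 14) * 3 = 3 / 28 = 0.11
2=2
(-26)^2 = 676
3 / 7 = 0.43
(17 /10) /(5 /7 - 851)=-119 /59520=-0.00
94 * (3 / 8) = 35.25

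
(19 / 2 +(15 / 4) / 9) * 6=119 / 2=59.50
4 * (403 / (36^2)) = 403 / 324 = 1.24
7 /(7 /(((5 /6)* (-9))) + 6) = 105 /76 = 1.38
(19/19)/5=1/5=0.20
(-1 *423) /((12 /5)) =-705 /4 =-176.25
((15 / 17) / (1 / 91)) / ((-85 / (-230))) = 62790 / 289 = 217.27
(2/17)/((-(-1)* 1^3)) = 2/17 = 0.12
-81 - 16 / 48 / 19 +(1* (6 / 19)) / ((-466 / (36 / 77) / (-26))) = -82843114 / 1022637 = -81.01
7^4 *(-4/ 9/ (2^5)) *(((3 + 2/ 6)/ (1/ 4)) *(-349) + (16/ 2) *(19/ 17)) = 71088808/ 459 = 154877.58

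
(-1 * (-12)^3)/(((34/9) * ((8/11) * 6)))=1782/17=104.82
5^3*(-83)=-10375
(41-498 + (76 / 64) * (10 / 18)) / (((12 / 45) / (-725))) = 238209625 / 192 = 1240675.13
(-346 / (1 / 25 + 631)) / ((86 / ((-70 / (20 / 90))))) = 1362375 / 678368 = 2.01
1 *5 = 5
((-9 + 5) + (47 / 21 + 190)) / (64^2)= 3953 / 86016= 0.05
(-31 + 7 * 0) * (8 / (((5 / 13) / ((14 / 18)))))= -501.51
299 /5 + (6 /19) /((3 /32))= 6001 /95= 63.17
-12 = -12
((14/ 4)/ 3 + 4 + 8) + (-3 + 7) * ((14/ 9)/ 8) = 251/ 18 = 13.94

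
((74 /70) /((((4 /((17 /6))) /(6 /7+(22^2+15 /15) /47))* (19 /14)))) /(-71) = -2312833 /26629260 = -0.09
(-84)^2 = 7056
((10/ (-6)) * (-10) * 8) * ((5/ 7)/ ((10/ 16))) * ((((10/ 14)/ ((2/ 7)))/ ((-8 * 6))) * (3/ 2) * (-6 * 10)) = 5000/ 7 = 714.29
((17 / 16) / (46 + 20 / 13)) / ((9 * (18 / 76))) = 4199 / 400464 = 0.01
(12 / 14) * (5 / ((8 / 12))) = 45 / 7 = 6.43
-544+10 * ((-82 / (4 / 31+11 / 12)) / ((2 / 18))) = -7601.48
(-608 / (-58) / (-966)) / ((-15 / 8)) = 1216 / 210105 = 0.01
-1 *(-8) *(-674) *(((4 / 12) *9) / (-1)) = 16176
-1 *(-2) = 2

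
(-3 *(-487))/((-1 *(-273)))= 487/91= 5.35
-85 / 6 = -14.17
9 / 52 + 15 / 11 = 879 / 572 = 1.54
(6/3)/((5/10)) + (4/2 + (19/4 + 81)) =367/4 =91.75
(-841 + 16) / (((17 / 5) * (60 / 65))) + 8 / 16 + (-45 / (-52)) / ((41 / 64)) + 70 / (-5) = -9967709 / 36244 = -275.02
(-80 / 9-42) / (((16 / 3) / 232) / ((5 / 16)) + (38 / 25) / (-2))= 74.13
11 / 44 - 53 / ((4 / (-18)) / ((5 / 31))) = 4801 / 124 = 38.72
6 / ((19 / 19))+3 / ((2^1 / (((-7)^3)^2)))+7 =352973 / 2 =176486.50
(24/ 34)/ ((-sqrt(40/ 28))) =-6* sqrt(70)/ 85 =-0.59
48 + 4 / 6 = 146 / 3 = 48.67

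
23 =23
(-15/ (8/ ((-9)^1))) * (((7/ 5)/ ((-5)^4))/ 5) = 189/ 25000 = 0.01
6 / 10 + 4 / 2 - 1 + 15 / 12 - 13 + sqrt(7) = -203 / 20 + sqrt(7) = -7.50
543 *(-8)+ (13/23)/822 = -4344.00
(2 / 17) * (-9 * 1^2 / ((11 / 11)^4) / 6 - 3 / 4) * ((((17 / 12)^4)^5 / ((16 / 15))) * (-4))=1195362178425756624235765 / 1135928886651103739904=1052.32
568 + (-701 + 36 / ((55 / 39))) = -5911 / 55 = -107.47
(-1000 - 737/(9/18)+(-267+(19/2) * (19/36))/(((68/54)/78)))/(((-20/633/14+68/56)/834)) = -4699573522245/365194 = -12868704.09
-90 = -90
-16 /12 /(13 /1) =-0.10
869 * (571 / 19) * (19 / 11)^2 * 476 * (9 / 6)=611948694 / 11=55631699.45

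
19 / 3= 6.33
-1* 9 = -9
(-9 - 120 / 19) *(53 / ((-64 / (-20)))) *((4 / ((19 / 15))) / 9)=-128525 / 1444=-89.01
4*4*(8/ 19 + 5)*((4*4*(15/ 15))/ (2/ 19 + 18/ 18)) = 26368/ 21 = 1255.62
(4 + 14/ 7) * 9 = 54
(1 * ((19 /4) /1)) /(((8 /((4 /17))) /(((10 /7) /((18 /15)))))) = 475 /2856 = 0.17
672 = 672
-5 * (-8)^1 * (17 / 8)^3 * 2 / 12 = 24565 / 384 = 63.97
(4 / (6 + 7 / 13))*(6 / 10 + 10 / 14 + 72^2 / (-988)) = -135992 / 56525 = -2.41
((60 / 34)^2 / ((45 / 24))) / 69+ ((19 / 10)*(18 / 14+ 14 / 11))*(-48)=-597051704 / 2559095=-233.31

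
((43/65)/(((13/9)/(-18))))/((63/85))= -13158/1183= -11.12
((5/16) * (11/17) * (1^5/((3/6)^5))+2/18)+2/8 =4181/612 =6.83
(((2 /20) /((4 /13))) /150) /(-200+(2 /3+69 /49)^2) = -93639 /8457550000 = -0.00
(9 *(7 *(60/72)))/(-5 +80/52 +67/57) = -11115/484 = -22.96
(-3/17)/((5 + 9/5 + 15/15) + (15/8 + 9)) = -40/4233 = -0.01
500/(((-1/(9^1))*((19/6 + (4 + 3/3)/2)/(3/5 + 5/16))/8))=-98550/17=-5797.06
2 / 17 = 0.12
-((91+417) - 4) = -504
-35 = -35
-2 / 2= -1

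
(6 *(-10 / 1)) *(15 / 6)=-150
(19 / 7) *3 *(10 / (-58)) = -285 / 203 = -1.40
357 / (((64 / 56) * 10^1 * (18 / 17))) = 14161 / 480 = 29.50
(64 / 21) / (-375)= -64 / 7875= -0.01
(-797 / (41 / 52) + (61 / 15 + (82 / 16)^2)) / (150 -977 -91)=38592361 / 36132480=1.07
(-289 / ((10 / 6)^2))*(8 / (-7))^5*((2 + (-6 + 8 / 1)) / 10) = 170459136 / 2100875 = 81.14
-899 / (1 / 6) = -5394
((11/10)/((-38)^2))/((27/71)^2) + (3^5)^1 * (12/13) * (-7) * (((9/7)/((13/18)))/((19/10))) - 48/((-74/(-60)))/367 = -35541945147637999/24157345712760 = -1471.27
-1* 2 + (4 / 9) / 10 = -88 / 45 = -1.96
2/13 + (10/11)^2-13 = -18907/1573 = -12.02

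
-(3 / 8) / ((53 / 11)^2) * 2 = -363 / 11236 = -0.03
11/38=0.29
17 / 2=8.50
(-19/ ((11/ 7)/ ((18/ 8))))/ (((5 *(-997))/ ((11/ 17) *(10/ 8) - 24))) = -1887669/ 14915120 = -0.13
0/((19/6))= 0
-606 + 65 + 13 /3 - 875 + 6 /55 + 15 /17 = -3956944 /2805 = -1410.68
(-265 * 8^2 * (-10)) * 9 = 1526400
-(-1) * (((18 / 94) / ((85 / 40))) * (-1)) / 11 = -72 / 8789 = -0.01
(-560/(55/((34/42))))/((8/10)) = -340/33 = -10.30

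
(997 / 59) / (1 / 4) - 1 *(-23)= 5345 / 59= 90.59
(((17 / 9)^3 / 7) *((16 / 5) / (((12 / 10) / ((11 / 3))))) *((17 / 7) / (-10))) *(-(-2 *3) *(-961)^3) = 6523017154790488 / 535815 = 12174009975.07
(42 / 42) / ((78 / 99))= 33 / 26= 1.27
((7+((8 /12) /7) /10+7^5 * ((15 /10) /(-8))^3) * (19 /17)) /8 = -848030591 /58490880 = -14.50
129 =129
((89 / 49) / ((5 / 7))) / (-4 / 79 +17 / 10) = 14062 / 9121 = 1.54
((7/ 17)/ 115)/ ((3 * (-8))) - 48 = -2252167/ 46920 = -48.00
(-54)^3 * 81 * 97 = -1237194648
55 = 55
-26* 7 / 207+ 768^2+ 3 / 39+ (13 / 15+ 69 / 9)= 7936185941 / 13455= 589831.73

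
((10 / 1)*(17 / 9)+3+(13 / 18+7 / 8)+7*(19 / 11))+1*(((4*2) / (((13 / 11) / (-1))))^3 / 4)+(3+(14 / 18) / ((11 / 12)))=-66330131 / 1740024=-38.12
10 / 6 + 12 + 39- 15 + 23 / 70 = 7979 / 210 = 38.00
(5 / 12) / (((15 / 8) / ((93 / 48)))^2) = 961 / 2160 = 0.44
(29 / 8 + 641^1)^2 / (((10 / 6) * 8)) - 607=78230027 / 2560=30558.60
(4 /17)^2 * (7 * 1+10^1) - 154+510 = 356.94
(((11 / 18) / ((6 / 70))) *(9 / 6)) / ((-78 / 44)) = -4235 / 702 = -6.03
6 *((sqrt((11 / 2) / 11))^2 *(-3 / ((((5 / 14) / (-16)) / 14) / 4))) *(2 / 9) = 25088 / 5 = 5017.60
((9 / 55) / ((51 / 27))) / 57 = 27 / 17765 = 0.00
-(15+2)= -17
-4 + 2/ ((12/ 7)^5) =-480857/ 124416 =-3.86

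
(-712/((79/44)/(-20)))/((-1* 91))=-626560/7189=-87.16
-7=-7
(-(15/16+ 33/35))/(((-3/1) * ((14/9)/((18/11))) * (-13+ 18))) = 28431/215600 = 0.13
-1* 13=-13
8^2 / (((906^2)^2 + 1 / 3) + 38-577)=6 / 63166100471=0.00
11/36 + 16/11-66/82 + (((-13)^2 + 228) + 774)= 19027865/16236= 1171.96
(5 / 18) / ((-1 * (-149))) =5 / 2682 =0.00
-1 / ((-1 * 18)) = 0.06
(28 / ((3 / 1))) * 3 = 28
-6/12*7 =-7/2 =-3.50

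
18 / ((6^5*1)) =1 / 432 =0.00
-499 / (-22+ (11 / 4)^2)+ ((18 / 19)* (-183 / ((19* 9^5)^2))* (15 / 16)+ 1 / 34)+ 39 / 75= 35.11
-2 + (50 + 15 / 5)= 51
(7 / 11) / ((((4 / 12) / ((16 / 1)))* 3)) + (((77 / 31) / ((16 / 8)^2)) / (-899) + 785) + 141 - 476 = 564290665 / 1226236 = 460.18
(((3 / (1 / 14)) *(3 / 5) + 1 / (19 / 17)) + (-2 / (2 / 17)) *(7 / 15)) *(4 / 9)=20704 / 2565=8.07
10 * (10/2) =50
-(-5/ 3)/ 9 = 5/ 27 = 0.19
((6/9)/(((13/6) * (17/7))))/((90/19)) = 0.03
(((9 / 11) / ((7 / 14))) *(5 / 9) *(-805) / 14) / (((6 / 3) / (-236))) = 67850 / 11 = 6168.18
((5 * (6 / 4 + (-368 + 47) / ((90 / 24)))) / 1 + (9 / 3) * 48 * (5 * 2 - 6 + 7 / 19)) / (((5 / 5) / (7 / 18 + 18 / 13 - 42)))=-74598025 / 8892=-8389.34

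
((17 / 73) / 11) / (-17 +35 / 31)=-527 / 395076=-0.00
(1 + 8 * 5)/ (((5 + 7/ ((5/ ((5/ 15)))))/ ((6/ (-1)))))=-45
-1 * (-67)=67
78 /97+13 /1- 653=-62002 /97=-639.20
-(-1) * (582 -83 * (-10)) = 1412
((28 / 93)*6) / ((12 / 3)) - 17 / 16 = -0.61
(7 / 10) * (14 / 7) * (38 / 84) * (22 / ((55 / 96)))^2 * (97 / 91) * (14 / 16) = 1415424 / 1625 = 871.03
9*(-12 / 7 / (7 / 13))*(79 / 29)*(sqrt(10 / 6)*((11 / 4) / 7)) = -101673*sqrt(15) / 9947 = -39.59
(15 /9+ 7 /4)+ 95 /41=2821 /492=5.73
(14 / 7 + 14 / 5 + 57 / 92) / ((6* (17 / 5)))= 831 / 3128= 0.27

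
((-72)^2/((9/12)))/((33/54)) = 124416/11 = 11310.55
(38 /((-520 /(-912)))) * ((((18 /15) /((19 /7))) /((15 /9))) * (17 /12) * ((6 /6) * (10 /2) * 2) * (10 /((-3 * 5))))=-54264 /325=-166.97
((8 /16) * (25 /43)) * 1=25 /86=0.29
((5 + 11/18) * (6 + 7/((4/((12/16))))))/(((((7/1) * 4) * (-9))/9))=-1313/896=-1.47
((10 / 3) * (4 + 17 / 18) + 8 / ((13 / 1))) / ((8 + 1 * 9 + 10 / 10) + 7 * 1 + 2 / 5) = 30005 / 44577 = 0.67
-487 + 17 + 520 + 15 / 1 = 65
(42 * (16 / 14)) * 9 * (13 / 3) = 1872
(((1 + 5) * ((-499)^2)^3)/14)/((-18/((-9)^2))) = -416837745101169027/14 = -29774124650083501.93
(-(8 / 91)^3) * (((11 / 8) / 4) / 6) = -88 / 2260713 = -0.00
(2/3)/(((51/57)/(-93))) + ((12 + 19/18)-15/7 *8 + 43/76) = -5926901/81396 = -72.82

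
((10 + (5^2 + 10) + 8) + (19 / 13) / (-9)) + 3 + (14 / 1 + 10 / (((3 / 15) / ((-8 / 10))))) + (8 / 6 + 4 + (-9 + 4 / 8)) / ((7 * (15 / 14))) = 1912 / 65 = 29.42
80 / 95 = 16 / 19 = 0.84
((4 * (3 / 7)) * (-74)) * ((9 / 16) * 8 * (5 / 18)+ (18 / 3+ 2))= -8214 / 7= -1173.43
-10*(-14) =140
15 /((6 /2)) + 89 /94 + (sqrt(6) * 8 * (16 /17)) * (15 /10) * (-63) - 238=-12096 * sqrt(6) /17 - 21813 /94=-1974.94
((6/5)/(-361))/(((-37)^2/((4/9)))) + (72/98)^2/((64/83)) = 49838429773/71195748540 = 0.70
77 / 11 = 7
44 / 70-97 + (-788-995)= -65778 / 35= -1879.37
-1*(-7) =7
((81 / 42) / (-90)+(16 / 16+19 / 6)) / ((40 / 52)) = 22633 / 4200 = 5.39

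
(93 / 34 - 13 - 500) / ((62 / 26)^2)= -89.73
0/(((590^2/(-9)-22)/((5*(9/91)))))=0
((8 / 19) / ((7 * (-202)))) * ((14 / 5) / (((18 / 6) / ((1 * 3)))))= -0.00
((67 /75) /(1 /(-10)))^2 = 17956 /225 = 79.80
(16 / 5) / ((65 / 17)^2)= 4624 / 21125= 0.22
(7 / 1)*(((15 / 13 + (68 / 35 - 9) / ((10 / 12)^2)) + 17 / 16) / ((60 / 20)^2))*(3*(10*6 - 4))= -10123127 / 9750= -1038.27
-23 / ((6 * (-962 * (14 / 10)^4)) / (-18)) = -43125 / 2309762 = -0.02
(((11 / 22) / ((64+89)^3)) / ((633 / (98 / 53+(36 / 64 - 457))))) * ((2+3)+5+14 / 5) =-256994 / 200263877955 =-0.00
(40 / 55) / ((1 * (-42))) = -4 / 231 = -0.02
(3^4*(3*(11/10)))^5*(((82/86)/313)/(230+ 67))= 18837453843150129/1345900000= 13996176.42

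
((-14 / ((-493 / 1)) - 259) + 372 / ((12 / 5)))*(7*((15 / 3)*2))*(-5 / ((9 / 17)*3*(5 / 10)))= 11960200 / 261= 45824.52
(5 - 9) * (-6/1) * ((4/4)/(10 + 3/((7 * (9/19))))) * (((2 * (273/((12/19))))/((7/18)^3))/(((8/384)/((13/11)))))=32359481856/17633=1835165.99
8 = 8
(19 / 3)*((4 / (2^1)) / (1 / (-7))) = -266 / 3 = -88.67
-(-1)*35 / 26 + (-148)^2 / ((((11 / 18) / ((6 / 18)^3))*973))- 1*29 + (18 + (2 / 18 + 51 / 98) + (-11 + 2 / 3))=-157707430 / 8765757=-17.99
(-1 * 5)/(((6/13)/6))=-65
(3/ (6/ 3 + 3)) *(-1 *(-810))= 486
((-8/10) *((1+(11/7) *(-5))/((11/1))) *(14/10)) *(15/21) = 192/385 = 0.50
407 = 407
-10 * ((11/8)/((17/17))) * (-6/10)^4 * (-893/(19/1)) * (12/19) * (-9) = -1130679/2375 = -476.08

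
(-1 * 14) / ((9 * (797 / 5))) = -70 / 7173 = -0.01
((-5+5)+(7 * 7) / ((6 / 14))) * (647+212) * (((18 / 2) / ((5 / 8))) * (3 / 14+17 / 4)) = 6313650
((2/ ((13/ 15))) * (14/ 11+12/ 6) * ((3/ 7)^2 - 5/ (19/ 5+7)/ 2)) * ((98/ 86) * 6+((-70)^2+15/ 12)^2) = -1900641084585/ 219128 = -8673656.88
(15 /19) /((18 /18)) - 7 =-118 /19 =-6.21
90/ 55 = 18/ 11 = 1.64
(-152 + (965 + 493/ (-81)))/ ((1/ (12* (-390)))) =-33987200/ 9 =-3776355.56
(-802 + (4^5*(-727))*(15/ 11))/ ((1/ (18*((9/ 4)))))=-452609451/ 11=-41146313.73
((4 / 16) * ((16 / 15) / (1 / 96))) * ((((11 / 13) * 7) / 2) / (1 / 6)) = 29568 / 65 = 454.89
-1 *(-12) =12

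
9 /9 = 1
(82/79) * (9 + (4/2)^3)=1394/79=17.65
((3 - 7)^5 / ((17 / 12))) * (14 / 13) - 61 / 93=-16012457 / 20553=-779.08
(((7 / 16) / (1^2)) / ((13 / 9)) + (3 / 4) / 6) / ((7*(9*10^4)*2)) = 89 / 262080000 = 0.00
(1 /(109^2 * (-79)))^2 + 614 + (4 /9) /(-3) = 14601165004343801 /23786138235627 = 613.85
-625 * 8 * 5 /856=-3125 /107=-29.21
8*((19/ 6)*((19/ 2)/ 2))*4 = 1444/ 3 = 481.33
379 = 379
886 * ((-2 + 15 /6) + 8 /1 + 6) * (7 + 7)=179858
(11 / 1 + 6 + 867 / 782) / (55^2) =833 / 139150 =0.01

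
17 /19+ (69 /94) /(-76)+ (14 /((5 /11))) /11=131631 /35720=3.69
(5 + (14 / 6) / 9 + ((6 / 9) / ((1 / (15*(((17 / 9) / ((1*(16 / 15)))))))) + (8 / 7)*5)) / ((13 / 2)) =43367 / 9828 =4.41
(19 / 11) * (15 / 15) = 19 / 11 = 1.73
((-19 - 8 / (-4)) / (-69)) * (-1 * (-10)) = 170 / 69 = 2.46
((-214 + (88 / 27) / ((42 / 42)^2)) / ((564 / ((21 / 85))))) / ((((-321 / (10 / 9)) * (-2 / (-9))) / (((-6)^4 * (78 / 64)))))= 776685 / 341972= 2.27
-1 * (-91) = 91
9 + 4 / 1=13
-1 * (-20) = 20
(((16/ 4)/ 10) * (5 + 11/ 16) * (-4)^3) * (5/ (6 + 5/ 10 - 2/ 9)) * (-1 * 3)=39312/ 113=347.89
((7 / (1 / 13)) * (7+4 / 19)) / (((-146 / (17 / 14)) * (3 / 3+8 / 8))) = -30277 / 11096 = -2.73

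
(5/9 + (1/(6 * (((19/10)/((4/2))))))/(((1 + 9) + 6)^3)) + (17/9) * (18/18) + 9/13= 14280899/4552704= 3.14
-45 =-45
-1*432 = -432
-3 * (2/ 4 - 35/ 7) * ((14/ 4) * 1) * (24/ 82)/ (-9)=-1.54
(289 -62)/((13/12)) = 2724/13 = 209.54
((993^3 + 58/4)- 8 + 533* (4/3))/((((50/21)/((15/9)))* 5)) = 8224837943/60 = 137080632.38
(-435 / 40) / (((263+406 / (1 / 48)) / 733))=-63771 / 158008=-0.40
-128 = -128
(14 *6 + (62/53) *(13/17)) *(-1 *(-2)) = 152980/901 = 169.79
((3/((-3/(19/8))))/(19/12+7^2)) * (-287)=13.48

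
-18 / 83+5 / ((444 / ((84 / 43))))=-25733 / 132053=-0.19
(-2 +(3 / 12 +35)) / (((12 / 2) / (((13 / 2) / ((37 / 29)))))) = 50141 / 1776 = 28.23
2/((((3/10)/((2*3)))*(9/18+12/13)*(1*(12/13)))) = 3380/111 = 30.45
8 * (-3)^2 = 72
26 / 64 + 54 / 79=2755 / 2528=1.09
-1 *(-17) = 17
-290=-290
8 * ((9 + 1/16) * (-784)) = -56840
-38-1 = -39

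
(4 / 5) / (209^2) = 4 / 218405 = 0.00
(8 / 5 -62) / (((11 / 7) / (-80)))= 33824 / 11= 3074.91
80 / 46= 40 / 23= 1.74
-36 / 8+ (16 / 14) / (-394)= -4.50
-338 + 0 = -338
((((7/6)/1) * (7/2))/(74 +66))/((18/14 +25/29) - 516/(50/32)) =-7105/79923264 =-0.00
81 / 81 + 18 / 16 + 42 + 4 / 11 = 3915 / 88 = 44.49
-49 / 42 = -7 / 6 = -1.17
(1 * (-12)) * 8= -96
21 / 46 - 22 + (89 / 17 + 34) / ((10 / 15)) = 14588 / 391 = 37.31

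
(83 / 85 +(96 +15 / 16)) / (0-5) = -133163 / 6800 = -19.58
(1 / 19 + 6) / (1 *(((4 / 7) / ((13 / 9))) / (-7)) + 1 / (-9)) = -659295 / 18259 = -36.11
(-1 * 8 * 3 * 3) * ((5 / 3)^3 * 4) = -4000 / 3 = -1333.33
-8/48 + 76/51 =1.32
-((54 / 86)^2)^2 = -531441 / 3418801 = -0.16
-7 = -7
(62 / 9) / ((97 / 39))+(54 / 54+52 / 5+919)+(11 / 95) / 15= 128988457 / 138225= 933.18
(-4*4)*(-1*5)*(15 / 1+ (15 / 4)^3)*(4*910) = 19724250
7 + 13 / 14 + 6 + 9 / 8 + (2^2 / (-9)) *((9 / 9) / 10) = 37823 / 2520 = 15.01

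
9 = 9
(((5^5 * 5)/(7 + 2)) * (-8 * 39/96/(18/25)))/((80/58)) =-29453125/5184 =-5681.54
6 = 6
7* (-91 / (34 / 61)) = -38857 / 34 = -1142.85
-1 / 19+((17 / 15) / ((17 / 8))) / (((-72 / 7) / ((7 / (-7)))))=-2 / 2565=-0.00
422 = 422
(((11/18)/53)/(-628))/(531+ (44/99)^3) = -891/25772666584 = -0.00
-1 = -1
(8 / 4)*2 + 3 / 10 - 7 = -2.70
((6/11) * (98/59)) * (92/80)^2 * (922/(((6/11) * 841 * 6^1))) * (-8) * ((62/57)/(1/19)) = -740874022/11164275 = -66.36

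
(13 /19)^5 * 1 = 371293 /2476099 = 0.15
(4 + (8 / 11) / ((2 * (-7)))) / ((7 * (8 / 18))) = 684 / 539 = 1.27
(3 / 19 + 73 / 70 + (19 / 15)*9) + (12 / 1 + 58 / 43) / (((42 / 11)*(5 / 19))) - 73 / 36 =4912031 / 205884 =23.86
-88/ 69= -1.28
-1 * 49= -49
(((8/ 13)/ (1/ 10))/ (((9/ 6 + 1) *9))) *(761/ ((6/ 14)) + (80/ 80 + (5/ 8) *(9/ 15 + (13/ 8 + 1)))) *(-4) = -683014/ 351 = -1945.91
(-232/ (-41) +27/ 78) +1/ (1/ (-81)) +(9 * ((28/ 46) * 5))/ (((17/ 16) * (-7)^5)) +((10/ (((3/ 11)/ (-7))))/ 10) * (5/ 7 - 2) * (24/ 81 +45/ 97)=-49.91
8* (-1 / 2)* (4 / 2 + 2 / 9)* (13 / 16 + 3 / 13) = -9.27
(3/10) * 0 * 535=0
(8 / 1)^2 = 64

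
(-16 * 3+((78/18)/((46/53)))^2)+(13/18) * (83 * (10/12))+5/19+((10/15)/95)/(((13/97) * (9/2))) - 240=-278108243/1306630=-212.84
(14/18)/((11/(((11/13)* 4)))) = 28/117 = 0.24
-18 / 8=-9 / 4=-2.25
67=67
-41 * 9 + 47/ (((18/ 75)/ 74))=42368/ 3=14122.67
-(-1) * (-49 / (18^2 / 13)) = -637 / 324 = -1.97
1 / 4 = 0.25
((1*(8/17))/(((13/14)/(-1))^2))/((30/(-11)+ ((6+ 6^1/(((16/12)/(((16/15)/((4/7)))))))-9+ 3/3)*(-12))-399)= -86240/75614487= -0.00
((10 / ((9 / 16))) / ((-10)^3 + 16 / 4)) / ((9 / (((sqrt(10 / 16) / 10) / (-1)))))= sqrt(10) / 20169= 0.00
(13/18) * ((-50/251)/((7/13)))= -4225/15813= -0.27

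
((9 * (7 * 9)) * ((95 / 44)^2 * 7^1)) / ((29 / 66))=107460675 / 2552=42108.41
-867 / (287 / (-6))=18.13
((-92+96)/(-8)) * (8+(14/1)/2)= -15/2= -7.50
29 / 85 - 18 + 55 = 3174 / 85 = 37.34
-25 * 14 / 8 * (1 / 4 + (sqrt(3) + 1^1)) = -175 * sqrt(3) / 4 - 875 / 16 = -130.46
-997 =-997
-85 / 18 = -4.72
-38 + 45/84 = -1049/28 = -37.46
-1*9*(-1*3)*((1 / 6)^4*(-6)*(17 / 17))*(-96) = 12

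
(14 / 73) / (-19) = -14 / 1387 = -0.01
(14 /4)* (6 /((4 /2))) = 21 /2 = 10.50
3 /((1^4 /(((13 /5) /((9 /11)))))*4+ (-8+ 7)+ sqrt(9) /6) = 858 /217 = 3.95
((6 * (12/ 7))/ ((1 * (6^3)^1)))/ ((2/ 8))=4/ 21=0.19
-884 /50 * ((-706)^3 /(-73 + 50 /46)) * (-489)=874667665603992 /20675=42305570283.14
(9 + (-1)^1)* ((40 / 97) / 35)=64 / 679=0.09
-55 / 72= -0.76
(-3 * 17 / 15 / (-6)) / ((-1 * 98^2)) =-17 / 288120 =-0.00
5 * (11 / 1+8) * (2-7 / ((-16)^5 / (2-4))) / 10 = 19.00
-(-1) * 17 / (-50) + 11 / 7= 431 / 350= 1.23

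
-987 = -987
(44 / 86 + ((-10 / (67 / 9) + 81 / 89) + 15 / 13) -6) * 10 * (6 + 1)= -1112457220 / 3333317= -333.74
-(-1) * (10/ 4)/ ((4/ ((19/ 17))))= 95/ 136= 0.70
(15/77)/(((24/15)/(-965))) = -72375/616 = -117.49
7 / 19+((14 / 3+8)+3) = 914 / 57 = 16.04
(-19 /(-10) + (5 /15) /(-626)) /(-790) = -4459 /1854525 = -0.00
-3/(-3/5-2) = 15/13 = 1.15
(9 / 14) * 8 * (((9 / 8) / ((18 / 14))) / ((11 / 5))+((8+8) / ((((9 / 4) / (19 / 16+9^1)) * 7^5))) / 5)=26528401 / 12941390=2.05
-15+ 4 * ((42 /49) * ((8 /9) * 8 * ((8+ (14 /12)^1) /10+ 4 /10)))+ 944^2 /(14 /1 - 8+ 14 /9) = 631684219 /5355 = 117961.57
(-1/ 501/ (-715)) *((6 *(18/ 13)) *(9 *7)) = 0.00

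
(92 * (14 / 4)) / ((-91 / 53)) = -2438 / 13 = -187.54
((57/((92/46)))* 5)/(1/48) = 6840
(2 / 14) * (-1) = -1 / 7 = -0.14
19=19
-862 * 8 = -6896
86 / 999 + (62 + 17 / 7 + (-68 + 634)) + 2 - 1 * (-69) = 701.51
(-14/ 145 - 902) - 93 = -144289/ 145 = -995.10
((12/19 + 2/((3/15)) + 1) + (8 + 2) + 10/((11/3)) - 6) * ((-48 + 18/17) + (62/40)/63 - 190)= -6490609087/1492260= -4349.52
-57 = -57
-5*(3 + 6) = -45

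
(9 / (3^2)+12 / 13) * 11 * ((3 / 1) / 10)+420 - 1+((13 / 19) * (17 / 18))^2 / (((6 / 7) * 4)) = 15526503043 / 36492768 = 425.47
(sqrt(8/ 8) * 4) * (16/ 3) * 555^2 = 6571200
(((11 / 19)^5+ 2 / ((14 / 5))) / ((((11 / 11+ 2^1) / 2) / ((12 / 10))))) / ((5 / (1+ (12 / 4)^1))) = 216125632 / 433317325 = 0.50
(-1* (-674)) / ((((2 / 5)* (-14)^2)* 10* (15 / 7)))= 337 / 840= 0.40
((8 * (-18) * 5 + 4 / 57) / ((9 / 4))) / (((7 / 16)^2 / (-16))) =672333824 / 25137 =26746.78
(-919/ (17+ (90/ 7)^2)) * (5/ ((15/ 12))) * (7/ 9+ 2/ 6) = -1801240/ 80397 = -22.40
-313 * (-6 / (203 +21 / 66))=13772 / 1491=9.24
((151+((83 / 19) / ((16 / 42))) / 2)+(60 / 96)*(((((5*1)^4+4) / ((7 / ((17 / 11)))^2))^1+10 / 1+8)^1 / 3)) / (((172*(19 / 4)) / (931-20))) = 822006923449 / 4417721616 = 186.07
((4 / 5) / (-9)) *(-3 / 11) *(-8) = -32 / 165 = -0.19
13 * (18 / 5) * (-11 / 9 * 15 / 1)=-858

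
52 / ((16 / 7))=91 / 4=22.75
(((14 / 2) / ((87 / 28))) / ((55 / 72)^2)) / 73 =338688 / 6403925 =0.05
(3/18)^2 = 1/36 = 0.03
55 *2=110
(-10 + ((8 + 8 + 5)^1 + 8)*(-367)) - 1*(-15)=-10638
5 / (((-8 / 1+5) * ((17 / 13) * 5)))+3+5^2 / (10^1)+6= 1147 / 102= 11.25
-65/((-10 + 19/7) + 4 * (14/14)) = 455/23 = 19.78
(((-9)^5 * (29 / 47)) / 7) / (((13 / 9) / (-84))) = 184941468 / 611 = 302686.53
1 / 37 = 0.03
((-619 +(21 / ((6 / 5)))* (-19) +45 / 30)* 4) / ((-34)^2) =-950 / 289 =-3.29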